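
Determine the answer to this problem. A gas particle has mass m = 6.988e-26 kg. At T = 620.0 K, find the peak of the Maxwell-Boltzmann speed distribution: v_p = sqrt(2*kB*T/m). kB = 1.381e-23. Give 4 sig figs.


Step 1: Numerator = 2*kB*T = 2*1.381e-23*620.0 = 1.712e-20
Step 2: Ratio = 1.712e-20 / 6.988e-26 = 2.451e+05
Step 3: v_p = sqrt(2.451e+05) = 495 m/s

495


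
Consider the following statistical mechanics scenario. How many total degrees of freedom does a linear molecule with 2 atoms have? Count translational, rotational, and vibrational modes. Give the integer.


Step 1: Translational DOF = 3
Step 2: Rotational DOF (linear) = 2
Step 3: Vibrational DOF = 3*2 - 5 = 1
Step 4: Total = 3 + 2 + 1 = 6

6


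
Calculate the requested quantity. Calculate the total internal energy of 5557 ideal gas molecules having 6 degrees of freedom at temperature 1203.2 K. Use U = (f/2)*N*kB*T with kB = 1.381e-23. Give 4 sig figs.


Step 1: f/2 = 6/2 = 3.0
Step 2: N*kB*T = 5557*1.381e-23*1203.2 = 9.234e-17
Step 3: U = 3.0 * 9.234e-17 = 2.77e-16 J

2.77e-16


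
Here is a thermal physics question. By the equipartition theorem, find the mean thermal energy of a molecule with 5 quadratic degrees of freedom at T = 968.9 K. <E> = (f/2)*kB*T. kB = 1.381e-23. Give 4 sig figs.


Step 1: f/2 = 5/2 = 2.5
Step 2: kB*T = 1.381e-23 * 968.9 = 1.338e-20
Step 3: <E> = 2.5 * 1.338e-20 = 3.345e-20 J

3.345e-20


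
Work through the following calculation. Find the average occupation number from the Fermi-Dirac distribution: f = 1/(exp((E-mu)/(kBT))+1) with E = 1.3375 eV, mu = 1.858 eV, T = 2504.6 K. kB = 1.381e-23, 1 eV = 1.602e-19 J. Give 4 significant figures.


Step 1: (E - mu) = 1.3375 - 1.858 = -0.5205 eV
Step 2: Convert: (E-mu)*eV = -8.338e-20 J
Step 3: x = (E-mu)*eV/(kB*T) = -2.411
Step 4: f = 1/(exp(-2.411)+1) = 0.9176

0.9176


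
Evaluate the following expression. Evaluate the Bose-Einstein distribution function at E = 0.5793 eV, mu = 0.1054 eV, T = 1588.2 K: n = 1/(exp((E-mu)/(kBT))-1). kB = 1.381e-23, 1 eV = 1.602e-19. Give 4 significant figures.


Step 1: (E - mu) = 0.4739 eV
Step 2: x = (E-mu)*eV/(kB*T) = 0.4739*1.602e-19/(1.381e-23*1588.2) = 3.461
Step 3: exp(x) = 31.86
Step 4: n = 1/(exp(x)-1) = 0.0324

0.0324


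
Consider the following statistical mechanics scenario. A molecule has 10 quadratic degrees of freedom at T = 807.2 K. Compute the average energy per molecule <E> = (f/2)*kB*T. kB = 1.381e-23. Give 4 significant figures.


Step 1: f/2 = 10/2 = 5
Step 2: kB*T = 1.381e-23 * 807.2 = 1.115e-20
Step 3: <E> = 5 * 1.115e-20 = 5.574e-20 J

5.574e-20


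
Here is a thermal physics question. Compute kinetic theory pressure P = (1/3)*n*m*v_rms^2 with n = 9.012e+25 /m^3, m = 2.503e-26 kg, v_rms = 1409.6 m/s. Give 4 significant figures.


Step 1: v_rms^2 = 1409.6^2 = 1.987e+06
Step 2: n*m = 9.012e+25*2.503e-26 = 2.256
Step 3: P = (1/3)*2.256*1.987e+06 = 1.494e+06 Pa

1.494e+06


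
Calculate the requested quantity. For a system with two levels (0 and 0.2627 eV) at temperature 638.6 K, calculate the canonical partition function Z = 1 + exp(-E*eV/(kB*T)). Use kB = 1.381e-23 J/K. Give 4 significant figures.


Step 1: Compute beta*E = E*eV/(kB*T) = 0.2627*1.602e-19/(1.381e-23*638.6) = 4.772
Step 2: exp(-beta*E) = exp(-4.772) = 0.008463
Step 3: Z = 1 + 0.008463 = 1.008

1.008


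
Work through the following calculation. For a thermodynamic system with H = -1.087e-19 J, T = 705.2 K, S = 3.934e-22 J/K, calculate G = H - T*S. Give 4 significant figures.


Step 1: T*S = 705.2 * 3.934e-22 = 2.774e-19 J
Step 2: G = H - T*S = -1.087e-19 - 2.774e-19
Step 3: G = -3.861e-19 J

-3.861e-19


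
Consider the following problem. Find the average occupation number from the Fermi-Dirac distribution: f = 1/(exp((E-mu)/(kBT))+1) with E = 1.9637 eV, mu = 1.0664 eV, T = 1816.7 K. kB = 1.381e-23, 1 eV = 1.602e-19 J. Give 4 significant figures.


Step 1: (E - mu) = 1.9637 - 1.0664 = 0.8973 eV
Step 2: Convert: (E-mu)*eV = 1.437e-19 J
Step 3: x = (E-mu)*eV/(kB*T) = 5.73
Step 4: f = 1/(exp(5.73)+1) = 0.003238

0.003238


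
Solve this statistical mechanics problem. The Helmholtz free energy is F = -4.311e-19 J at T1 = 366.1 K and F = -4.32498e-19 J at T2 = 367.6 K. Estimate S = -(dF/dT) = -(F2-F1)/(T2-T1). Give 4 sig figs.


Step 1: dF = F2 - F1 = -4.32498e-19 - (-4.311e-19) = -1.398e-21 J
Step 2: dT = T2 - T1 = 367.6 - 366.1 = 1.5 K
Step 3: S = -dF/dT = -(-1.398e-21)/1.5 = 9.32e-22 J/K

9.32e-22


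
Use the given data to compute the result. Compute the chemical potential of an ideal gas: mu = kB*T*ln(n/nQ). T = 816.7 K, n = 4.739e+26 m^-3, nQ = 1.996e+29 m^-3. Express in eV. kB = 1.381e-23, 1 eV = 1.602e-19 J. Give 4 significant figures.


Step 1: n/nQ = 4.739e+26/1.996e+29 = 0.002374
Step 2: ln(n/nQ) = -6.043
Step 3: mu = kB*T*ln(n/nQ) = 1.128e-20*-6.043 = -6.816e-20 J
Step 4: Convert to eV: -6.816e-20/1.602e-19 = -0.4255 eV

-0.4255


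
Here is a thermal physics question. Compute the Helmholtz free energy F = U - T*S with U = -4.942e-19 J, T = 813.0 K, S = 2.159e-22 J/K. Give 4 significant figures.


Step 1: T*S = 813.0 * 2.159e-22 = 1.755e-19 J
Step 2: F = U - T*S = -4.942e-19 - 1.755e-19
Step 3: F = -6.697e-19 J

-6.697e-19


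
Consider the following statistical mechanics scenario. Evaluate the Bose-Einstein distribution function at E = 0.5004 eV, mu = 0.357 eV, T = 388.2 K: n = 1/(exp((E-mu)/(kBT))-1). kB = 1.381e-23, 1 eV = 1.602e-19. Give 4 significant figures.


Step 1: (E - mu) = 0.1434 eV
Step 2: x = (E-mu)*eV/(kB*T) = 0.1434*1.602e-19/(1.381e-23*388.2) = 4.285
Step 3: exp(x) = 72.61
Step 4: n = 1/(exp(x)-1) = 0.01396

0.01396


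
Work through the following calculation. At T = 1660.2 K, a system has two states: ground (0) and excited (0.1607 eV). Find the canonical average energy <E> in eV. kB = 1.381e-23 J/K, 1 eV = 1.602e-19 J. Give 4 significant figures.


Step 1: beta*E = 0.1607*1.602e-19/(1.381e-23*1660.2) = 1.123
Step 2: exp(-beta*E) = 0.3253
Step 3: <E> = 0.1607*0.3253/(1+0.3253) = 0.03945 eV

0.03945


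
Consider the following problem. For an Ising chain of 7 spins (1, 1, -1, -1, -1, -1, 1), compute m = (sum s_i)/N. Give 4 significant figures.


Step 1: Count up spins (+1): 3, down spins (-1): 4
Step 2: Total magnetization M = 3 - 4 = -1
Step 3: m = M/N = -1/7 = -0.1429

-0.1429


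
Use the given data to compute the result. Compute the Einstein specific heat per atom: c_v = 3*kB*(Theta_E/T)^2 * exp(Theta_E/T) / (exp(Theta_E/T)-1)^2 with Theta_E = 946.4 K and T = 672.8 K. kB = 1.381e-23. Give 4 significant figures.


Step 1: x = Theta_E/T = 946.4/672.8 = 1.407
Step 2: x^2 = 1.979
Step 3: exp(x) = 4.082
Step 4: c_v = 3*1.381e-23*1.979*4.082/(4.082-1)^2 = 3.522e-23

3.522e-23


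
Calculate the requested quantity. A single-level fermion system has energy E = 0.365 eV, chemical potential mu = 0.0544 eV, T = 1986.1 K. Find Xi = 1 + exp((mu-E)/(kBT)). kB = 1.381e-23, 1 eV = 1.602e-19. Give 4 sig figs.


Step 1: (mu - E) = 0.0544 - 0.365 = -0.3106 eV
Step 2: x = (mu-E)*eV/(kB*T) = -0.3106*1.602e-19/(1.381e-23*1986.1) = -1.814
Step 3: exp(x) = 0.163
Step 4: Xi = 1 + 0.163 = 1.163

1.163


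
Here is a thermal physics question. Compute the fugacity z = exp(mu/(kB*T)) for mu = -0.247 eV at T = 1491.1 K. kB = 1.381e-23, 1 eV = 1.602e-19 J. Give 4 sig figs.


Step 1: Convert mu to Joules: -0.247*1.602e-19 = -3.957e-20 J
Step 2: kB*T = 1.381e-23*1491.1 = 2.059e-20 J
Step 3: mu/(kB*T) = -1.922
Step 4: z = exp(-1.922) = 0.1464

0.1464


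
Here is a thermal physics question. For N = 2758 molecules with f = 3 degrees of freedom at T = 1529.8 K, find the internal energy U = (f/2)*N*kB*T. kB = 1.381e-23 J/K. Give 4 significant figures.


Step 1: f/2 = 3/2 = 1.5
Step 2: N*kB*T = 2758*1.381e-23*1529.8 = 5.827e-17
Step 3: U = 1.5 * 5.827e-17 = 8.74e-17 J

8.74e-17


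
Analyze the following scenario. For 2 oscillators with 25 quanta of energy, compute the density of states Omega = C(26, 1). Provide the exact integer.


Step 1: Use binomial coefficient C(26, 1)
Step 2: Numerator = 26! / 25!
Step 3: Denominator = 1!
Step 4: Omega = 26

26


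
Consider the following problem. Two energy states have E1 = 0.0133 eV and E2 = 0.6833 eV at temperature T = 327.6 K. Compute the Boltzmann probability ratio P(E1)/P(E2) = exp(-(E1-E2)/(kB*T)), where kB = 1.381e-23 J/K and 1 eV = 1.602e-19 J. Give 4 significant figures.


Step 1: Compute energy difference dE = E1 - E2 = 0.0133 - 0.6833 = -0.67 eV
Step 2: Convert to Joules: dE_J = -0.67 * 1.602e-19 = -1.073e-19 J
Step 3: Compute exponent = -dE_J / (kB * T) = -(-1.073e-19) / (1.381e-23 * 327.6) = 23.72
Step 4: P(E1)/P(E2) = exp(23.72) = 2.011e+10

2.011e+10


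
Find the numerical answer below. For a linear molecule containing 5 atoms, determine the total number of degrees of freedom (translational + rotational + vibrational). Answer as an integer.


Step 1: Translational DOF = 3
Step 2: Rotational DOF (linear) = 2
Step 3: Vibrational DOF = 3*5 - 5 = 10
Step 4: Total = 3 + 2 + 10 = 15

15


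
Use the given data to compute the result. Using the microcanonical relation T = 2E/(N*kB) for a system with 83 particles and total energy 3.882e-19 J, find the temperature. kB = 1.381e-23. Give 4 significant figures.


Step 1: Numerator = 2*E = 2*3.882e-19 = 7.764e-19 J
Step 2: Denominator = N*kB = 83*1.381e-23 = 1.146e-21
Step 3: T = 7.764e-19 / 1.146e-21 = 677.4 K

677.4


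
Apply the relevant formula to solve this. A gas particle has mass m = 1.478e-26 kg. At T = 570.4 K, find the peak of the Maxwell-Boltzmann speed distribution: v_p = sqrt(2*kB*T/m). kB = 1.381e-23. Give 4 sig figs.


Step 1: Numerator = 2*kB*T = 2*1.381e-23*570.4 = 1.575e-20
Step 2: Ratio = 1.575e-20 / 1.478e-26 = 1.066e+06
Step 3: v_p = sqrt(1.066e+06) = 1032 m/s

1032


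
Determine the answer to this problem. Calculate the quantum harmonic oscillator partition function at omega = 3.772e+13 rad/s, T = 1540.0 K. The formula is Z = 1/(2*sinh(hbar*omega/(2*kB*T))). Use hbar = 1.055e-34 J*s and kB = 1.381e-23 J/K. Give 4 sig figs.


Step 1: Compute x = hbar*omega/(kB*T) = 1.055e-34*3.772e+13/(1.381e-23*1540.0) = 0.1871
Step 2: x/2 = 0.09356
Step 3: sinh(x/2) = 0.09369
Step 4: Z = 1/(2*0.09369) = 5.337

5.337


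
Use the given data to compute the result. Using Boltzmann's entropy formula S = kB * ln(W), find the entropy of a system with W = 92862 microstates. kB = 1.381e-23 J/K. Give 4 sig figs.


Step 1: ln(W) = ln(92862) = 11.44
Step 2: S = kB * ln(W) = 1.381e-23 * 11.44
Step 3: S = 1.58e-22 J/K

1.58e-22


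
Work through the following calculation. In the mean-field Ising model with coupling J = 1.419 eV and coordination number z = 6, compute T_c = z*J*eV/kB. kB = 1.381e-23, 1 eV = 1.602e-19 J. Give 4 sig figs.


Step 1: z*J = 6*1.419 = 8.514 eV
Step 2: Convert to Joules: 8.514*1.602e-19 = 1.364e-18 J
Step 3: T_c = 1.364e-18 / 1.381e-23 = 9.876e+04 K

9.876e+04


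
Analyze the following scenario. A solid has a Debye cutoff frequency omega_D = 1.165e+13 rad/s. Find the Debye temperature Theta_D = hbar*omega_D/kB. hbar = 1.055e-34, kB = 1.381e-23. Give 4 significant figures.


Step 1: hbar*omega_D = 1.055e-34 * 1.165e+13 = 1.229e-21 J
Step 2: Theta_D = 1.229e-21 / 1.381e-23
Step 3: Theta_D = 89 K

89


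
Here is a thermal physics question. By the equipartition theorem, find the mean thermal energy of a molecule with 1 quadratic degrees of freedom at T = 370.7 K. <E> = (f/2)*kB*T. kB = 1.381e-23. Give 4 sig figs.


Step 1: f/2 = 1/2 = 0.5
Step 2: kB*T = 1.381e-23 * 370.7 = 5.119e-21
Step 3: <E> = 0.5 * 5.119e-21 = 2.56e-21 J

2.56e-21


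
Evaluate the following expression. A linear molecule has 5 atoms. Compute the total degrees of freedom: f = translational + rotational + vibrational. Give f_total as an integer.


Step 1: Translational DOF = 3
Step 2: Rotational DOF (linear) = 2
Step 3: Vibrational DOF = 3*5 - 5 = 10
Step 4: Total = 3 + 2 + 10 = 15

15


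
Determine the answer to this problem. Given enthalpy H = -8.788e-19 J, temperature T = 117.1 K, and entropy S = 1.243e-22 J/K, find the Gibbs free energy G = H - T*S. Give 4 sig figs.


Step 1: T*S = 117.1 * 1.243e-22 = 1.456e-20 J
Step 2: G = H - T*S = -8.788e-19 - 1.456e-20
Step 3: G = -8.934e-19 J

-8.934e-19


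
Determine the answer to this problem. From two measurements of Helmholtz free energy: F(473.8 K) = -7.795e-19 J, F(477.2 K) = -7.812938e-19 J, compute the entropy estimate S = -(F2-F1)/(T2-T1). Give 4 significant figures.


Step 1: dF = F2 - F1 = -7.812938e-19 - (-7.795e-19) = -1.7938e-21 J
Step 2: dT = T2 - T1 = 477.2 - 473.8 = 3.4 K
Step 3: S = -dF/dT = -(-1.7938e-21)/3.4 = 5.276e-22 J/K

5.276e-22


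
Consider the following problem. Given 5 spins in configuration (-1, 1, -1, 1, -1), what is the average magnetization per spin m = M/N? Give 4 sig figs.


Step 1: Count up spins (+1): 2, down spins (-1): 3
Step 2: Total magnetization M = 2 - 3 = -1
Step 3: m = M/N = -1/5 = -0.2

-0.2


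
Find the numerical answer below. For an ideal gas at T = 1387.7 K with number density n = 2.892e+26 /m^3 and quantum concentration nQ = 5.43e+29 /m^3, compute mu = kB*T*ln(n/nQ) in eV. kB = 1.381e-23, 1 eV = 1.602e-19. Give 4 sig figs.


Step 1: n/nQ = 2.892e+26/5.43e+29 = 0.0005326
Step 2: ln(n/nQ) = -7.538
Step 3: mu = kB*T*ln(n/nQ) = 1.916e-20*-7.538 = -1.445e-19 J
Step 4: Convert to eV: -1.445e-19/1.602e-19 = -0.9017 eV

-0.9017


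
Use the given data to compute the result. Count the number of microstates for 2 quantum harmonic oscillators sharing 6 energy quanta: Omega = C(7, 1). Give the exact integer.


Step 1: Use binomial coefficient C(7, 1)
Step 2: Numerator = 7! / 6!
Step 3: Denominator = 1!
Step 4: Omega = 7

7


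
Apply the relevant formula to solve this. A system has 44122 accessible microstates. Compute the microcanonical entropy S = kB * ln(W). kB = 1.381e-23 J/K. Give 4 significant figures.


Step 1: ln(W) = ln(44122) = 10.69
Step 2: S = kB * ln(W) = 1.381e-23 * 10.69
Step 3: S = 1.477e-22 J/K

1.477e-22


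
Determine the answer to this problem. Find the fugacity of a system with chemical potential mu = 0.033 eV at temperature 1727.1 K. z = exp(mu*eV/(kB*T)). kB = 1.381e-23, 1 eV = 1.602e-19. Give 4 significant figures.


Step 1: Convert mu to Joules: 0.033*1.602e-19 = 5.287e-21 J
Step 2: kB*T = 1.381e-23*1727.1 = 2.385e-20 J
Step 3: mu/(kB*T) = 0.2216
Step 4: z = exp(0.2216) = 1.248

1.248


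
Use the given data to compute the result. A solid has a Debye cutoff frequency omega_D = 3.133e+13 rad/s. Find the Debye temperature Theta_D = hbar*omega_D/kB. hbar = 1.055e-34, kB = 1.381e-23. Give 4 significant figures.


Step 1: hbar*omega_D = 1.055e-34 * 3.133e+13 = 3.305e-21 J
Step 2: Theta_D = 3.305e-21 / 1.381e-23
Step 3: Theta_D = 239.3 K

239.3


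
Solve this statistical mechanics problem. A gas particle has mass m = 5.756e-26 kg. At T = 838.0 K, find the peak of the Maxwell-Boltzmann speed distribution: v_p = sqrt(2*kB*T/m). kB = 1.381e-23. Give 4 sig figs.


Step 1: Numerator = 2*kB*T = 2*1.381e-23*838.0 = 2.315e-20
Step 2: Ratio = 2.315e-20 / 5.756e-26 = 4.021e+05
Step 3: v_p = sqrt(4.021e+05) = 634.1 m/s

634.1


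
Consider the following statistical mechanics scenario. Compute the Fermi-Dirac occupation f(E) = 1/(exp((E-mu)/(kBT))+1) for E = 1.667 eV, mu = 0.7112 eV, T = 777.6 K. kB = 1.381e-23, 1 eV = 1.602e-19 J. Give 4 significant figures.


Step 1: (E - mu) = 1.667 - 0.7112 = 0.9558 eV
Step 2: Convert: (E-mu)*eV = 1.531e-19 J
Step 3: x = (E-mu)*eV/(kB*T) = 14.26
Step 4: f = 1/(exp(14.26)+1) = 6.42e-07

6.42e-07


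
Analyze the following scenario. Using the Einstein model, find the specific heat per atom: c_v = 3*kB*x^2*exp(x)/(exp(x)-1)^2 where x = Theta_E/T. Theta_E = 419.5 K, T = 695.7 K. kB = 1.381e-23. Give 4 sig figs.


Step 1: x = Theta_E/T = 419.5/695.7 = 0.603
Step 2: x^2 = 0.3636
Step 3: exp(x) = 1.828
Step 4: c_v = 3*1.381e-23*0.3636*1.828/(1.828-1)^2 = 4.02e-23

4.02e-23


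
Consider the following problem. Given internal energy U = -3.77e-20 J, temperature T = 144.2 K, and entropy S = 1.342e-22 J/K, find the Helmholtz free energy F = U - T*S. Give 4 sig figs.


Step 1: T*S = 144.2 * 1.342e-22 = 1.935e-20 J
Step 2: F = U - T*S = -3.77e-20 - 1.935e-20
Step 3: F = -5.705e-20 J

-5.705e-20


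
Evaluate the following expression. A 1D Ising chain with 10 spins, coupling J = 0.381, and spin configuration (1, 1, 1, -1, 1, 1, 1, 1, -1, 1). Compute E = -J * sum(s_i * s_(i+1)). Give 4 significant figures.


Step 1: Nearest-neighbor products: 1, 1, -1, -1, 1, 1, 1, -1, -1
Step 2: Sum of products = 1
Step 3: E = -0.381 * 1 = -0.381

-0.381


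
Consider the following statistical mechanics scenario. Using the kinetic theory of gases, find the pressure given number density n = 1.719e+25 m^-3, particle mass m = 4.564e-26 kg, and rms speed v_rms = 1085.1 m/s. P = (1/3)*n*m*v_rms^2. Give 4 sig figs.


Step 1: v_rms^2 = 1085.1^2 = 1.177e+06
Step 2: n*m = 1.719e+25*4.564e-26 = 0.7846
Step 3: P = (1/3)*0.7846*1.177e+06 = 3.079e+05 Pa

3.079e+05


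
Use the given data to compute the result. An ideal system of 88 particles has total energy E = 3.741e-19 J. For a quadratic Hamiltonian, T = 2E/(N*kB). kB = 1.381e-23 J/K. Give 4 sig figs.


Step 1: Numerator = 2*E = 2*3.741e-19 = 7.482e-19 J
Step 2: Denominator = N*kB = 88*1.381e-23 = 1.215e-21
Step 3: T = 7.482e-19 / 1.215e-21 = 615.7 K

615.7


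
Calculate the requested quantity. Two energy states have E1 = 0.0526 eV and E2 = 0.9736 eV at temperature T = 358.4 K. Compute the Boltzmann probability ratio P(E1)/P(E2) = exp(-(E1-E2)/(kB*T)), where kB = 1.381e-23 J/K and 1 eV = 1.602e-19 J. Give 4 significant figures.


Step 1: Compute energy difference dE = E1 - E2 = 0.0526 - 0.9736 = -0.921 eV
Step 2: Convert to Joules: dE_J = -0.921 * 1.602e-19 = -1.475e-19 J
Step 3: Compute exponent = -dE_J / (kB * T) = -(-1.475e-19) / (1.381e-23 * 358.4) = 29.81
Step 4: P(E1)/P(E2) = exp(29.81) = 8.836e+12

8.836e+12


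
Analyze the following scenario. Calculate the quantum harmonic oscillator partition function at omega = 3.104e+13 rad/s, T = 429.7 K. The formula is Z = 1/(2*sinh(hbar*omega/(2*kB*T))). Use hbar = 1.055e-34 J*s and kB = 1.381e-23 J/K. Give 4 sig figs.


Step 1: Compute x = hbar*omega/(kB*T) = 1.055e-34*3.104e+13/(1.381e-23*429.7) = 0.5518
Step 2: x/2 = 0.2759
Step 3: sinh(x/2) = 0.2794
Step 4: Z = 1/(2*0.2794) = 1.789

1.789


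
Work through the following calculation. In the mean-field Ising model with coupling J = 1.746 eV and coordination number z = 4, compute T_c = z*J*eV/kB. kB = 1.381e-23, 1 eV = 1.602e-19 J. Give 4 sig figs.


Step 1: z*J = 4*1.746 = 6.984 eV
Step 2: Convert to Joules: 6.984*1.602e-19 = 1.119e-18 J
Step 3: T_c = 1.119e-18 / 1.381e-23 = 8.102e+04 K

8.102e+04


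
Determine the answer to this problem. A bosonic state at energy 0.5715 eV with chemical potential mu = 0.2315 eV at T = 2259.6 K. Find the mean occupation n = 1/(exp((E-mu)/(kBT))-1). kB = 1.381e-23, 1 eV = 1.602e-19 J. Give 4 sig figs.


Step 1: (E - mu) = 0.34 eV
Step 2: x = (E-mu)*eV/(kB*T) = 0.34*1.602e-19/(1.381e-23*2259.6) = 1.745
Step 3: exp(x) = 5.729
Step 4: n = 1/(exp(x)-1) = 0.2115

0.2115


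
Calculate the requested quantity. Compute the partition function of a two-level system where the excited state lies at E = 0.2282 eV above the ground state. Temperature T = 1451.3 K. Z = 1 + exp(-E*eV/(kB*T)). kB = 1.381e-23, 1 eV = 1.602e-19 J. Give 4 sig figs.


Step 1: Compute beta*E = E*eV/(kB*T) = 0.2282*1.602e-19/(1.381e-23*1451.3) = 1.824
Step 2: exp(-beta*E) = exp(-1.824) = 0.1614
Step 3: Z = 1 + 0.1614 = 1.161

1.161


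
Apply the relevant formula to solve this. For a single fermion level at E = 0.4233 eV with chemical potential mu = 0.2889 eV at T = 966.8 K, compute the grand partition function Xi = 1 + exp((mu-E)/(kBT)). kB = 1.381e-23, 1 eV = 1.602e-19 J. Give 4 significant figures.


Step 1: (mu - E) = 0.2889 - 0.4233 = -0.1344 eV
Step 2: x = (mu-E)*eV/(kB*T) = -0.1344*1.602e-19/(1.381e-23*966.8) = -1.613
Step 3: exp(x) = 0.1994
Step 4: Xi = 1 + 0.1994 = 1.199

1.199


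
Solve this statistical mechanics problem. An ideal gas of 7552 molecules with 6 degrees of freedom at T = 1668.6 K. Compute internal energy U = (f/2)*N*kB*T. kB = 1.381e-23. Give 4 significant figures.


Step 1: f/2 = 6/2 = 3.0
Step 2: N*kB*T = 7552*1.381e-23*1668.6 = 1.74e-16
Step 3: U = 3.0 * 1.74e-16 = 5.221e-16 J

5.221e-16


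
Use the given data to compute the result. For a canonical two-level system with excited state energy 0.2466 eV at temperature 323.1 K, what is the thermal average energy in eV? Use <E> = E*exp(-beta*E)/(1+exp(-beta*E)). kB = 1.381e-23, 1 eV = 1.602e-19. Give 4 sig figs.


Step 1: beta*E = 0.2466*1.602e-19/(1.381e-23*323.1) = 8.854
Step 2: exp(-beta*E) = 0.0001429
Step 3: <E> = 0.2466*0.0001429/(1+0.0001429) = 3.522e-05 eV

3.522e-05


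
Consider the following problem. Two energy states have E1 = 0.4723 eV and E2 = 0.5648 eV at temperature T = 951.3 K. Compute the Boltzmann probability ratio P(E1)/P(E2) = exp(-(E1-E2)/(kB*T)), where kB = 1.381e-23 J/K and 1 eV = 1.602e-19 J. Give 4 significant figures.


Step 1: Compute energy difference dE = E1 - E2 = 0.4723 - 0.5648 = -0.0925 eV
Step 2: Convert to Joules: dE_J = -0.0925 * 1.602e-19 = -1.482e-20 J
Step 3: Compute exponent = -dE_J / (kB * T) = -(-1.482e-20) / (1.381e-23 * 951.3) = 1.128
Step 4: P(E1)/P(E2) = exp(1.128) = 3.089

3.089


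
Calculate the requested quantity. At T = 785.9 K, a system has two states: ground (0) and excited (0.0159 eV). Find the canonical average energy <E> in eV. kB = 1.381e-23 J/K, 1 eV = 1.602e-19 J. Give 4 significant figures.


Step 1: beta*E = 0.0159*1.602e-19/(1.381e-23*785.9) = 0.2347
Step 2: exp(-beta*E) = 0.7908
Step 3: <E> = 0.0159*0.7908/(1+0.7908) = 0.007021 eV

0.007021


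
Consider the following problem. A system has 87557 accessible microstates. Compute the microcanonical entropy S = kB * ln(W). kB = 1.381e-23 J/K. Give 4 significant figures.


Step 1: ln(W) = ln(87557) = 11.38
Step 2: S = kB * ln(W) = 1.381e-23 * 11.38
Step 3: S = 1.572e-22 J/K

1.572e-22


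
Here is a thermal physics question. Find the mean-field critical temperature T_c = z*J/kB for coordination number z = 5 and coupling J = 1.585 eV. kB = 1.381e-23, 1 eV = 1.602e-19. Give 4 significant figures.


Step 1: z*J = 5*1.585 = 7.925 eV
Step 2: Convert to Joules: 7.925*1.602e-19 = 1.27e-18 J
Step 3: T_c = 1.27e-18 / 1.381e-23 = 9.193e+04 K

9.193e+04


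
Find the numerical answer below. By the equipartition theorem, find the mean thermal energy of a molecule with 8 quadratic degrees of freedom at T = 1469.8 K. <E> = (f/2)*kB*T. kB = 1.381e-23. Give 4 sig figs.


Step 1: f/2 = 8/2 = 4
Step 2: kB*T = 1.381e-23 * 1469.8 = 2.03e-20
Step 3: <E> = 4 * 2.03e-20 = 8.119e-20 J

8.119e-20


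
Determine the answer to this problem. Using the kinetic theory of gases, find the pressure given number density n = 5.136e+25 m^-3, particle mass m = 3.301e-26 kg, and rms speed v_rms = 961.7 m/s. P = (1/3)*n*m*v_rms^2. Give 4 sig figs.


Step 1: v_rms^2 = 961.7^2 = 9.249e+05
Step 2: n*m = 5.136e+25*3.301e-26 = 1.695
Step 3: P = (1/3)*1.695*9.249e+05 = 5.227e+05 Pa

5.227e+05


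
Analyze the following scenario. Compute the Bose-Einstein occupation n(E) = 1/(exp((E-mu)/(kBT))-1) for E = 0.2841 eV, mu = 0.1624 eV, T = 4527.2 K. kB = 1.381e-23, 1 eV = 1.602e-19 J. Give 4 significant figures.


Step 1: (E - mu) = 0.1217 eV
Step 2: x = (E-mu)*eV/(kB*T) = 0.1217*1.602e-19/(1.381e-23*4527.2) = 0.3118
Step 3: exp(x) = 1.366
Step 4: n = 1/(exp(x)-1) = 2.733

2.733


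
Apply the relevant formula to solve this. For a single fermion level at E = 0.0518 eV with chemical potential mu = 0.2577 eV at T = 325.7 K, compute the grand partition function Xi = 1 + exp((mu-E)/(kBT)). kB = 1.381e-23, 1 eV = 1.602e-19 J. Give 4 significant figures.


Step 1: (mu - E) = 0.2577 - 0.0518 = 0.2059 eV
Step 2: x = (mu-E)*eV/(kB*T) = 0.2059*1.602e-19/(1.381e-23*325.7) = 7.333
Step 3: exp(x) = 1531
Step 4: Xi = 1 + 1531 = 1532

1532


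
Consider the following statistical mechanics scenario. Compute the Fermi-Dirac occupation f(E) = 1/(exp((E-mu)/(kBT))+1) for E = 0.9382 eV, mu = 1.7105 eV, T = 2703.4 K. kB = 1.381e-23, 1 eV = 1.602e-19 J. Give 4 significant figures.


Step 1: (E - mu) = 0.9382 - 1.7105 = -0.7723 eV
Step 2: Convert: (E-mu)*eV = -1.237e-19 J
Step 3: x = (E-mu)*eV/(kB*T) = -3.314
Step 4: f = 1/(exp(-3.314)+1) = 0.9649

0.9649


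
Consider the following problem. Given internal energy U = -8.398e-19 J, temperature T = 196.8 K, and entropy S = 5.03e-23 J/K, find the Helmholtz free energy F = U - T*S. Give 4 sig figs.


Step 1: T*S = 196.8 * 5.03e-23 = 9.899e-21 J
Step 2: F = U - T*S = -8.398e-19 - 9.899e-21
Step 3: F = -8.497e-19 J

-8.497e-19


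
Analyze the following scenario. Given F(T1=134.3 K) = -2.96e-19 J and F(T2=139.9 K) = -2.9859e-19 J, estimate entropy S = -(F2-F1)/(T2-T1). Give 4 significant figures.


Step 1: dF = F2 - F1 = -2.9859e-19 - (-2.96e-19) = -2.59e-21 J
Step 2: dT = T2 - T1 = 139.9 - 134.3 = 5.6 K
Step 3: S = -dF/dT = -(-2.59e-21)/5.6 = 4.625e-22 J/K

4.625e-22


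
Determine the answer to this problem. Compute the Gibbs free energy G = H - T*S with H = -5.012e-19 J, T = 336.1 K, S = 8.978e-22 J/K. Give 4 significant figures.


Step 1: T*S = 336.1 * 8.978e-22 = 3.018e-19 J
Step 2: G = H - T*S = -5.012e-19 - 3.018e-19
Step 3: G = -8.03e-19 J

-8.03e-19


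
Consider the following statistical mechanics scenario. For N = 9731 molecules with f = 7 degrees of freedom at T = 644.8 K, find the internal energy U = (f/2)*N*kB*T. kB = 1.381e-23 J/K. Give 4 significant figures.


Step 1: f/2 = 7/2 = 3.5
Step 2: N*kB*T = 9731*1.381e-23*644.8 = 8.665e-17
Step 3: U = 3.5 * 8.665e-17 = 3.033e-16 J

3.033e-16


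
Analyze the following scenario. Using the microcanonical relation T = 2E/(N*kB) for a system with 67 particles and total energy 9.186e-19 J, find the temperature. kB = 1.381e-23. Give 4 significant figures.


Step 1: Numerator = 2*E = 2*9.186e-19 = 1.837e-18 J
Step 2: Denominator = N*kB = 67*1.381e-23 = 9.253e-22
Step 3: T = 1.837e-18 / 9.253e-22 = 1986 K

1986


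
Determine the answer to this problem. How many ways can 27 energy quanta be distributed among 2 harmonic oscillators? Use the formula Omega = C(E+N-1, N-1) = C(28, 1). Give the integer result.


Step 1: Use binomial coefficient C(28, 1)
Step 2: Numerator = 28! / 27!
Step 3: Denominator = 1!
Step 4: Omega = 28

28


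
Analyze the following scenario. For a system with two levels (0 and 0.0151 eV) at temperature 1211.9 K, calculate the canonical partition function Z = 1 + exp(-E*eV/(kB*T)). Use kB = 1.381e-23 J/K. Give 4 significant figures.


Step 1: Compute beta*E = E*eV/(kB*T) = 0.0151*1.602e-19/(1.381e-23*1211.9) = 0.1445
Step 2: exp(-beta*E) = exp(-0.1445) = 0.8654
Step 3: Z = 1 + 0.8654 = 1.865

1.865


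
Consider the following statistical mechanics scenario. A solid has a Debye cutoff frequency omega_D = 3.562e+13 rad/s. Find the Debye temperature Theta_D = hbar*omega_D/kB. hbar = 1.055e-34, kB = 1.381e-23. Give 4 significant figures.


Step 1: hbar*omega_D = 1.055e-34 * 3.562e+13 = 3.758e-21 J
Step 2: Theta_D = 3.758e-21 / 1.381e-23
Step 3: Theta_D = 272.1 K

272.1


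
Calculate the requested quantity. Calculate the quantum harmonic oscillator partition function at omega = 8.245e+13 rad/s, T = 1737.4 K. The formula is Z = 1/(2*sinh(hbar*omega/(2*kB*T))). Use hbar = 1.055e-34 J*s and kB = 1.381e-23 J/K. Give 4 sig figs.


Step 1: Compute x = hbar*omega/(kB*T) = 1.055e-34*8.245e+13/(1.381e-23*1737.4) = 0.3625
Step 2: x/2 = 0.1813
Step 3: sinh(x/2) = 0.1823
Step 4: Z = 1/(2*0.1823) = 2.743

2.743


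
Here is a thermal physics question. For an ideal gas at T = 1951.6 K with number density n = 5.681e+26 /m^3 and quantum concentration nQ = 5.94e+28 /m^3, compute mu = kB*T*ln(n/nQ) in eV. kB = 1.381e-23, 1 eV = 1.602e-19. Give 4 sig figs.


Step 1: n/nQ = 5.681e+26/5.94e+28 = 0.009564
Step 2: ln(n/nQ) = -4.65
Step 3: mu = kB*T*ln(n/nQ) = 2.695e-20*-4.65 = -1.253e-19 J
Step 4: Convert to eV: -1.253e-19/1.602e-19 = -0.7823 eV

-0.7823


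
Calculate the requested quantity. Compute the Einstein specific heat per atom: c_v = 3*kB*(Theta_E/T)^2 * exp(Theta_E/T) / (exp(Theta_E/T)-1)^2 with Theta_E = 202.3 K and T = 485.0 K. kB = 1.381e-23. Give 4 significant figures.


Step 1: x = Theta_E/T = 202.3/485.0 = 0.4171
Step 2: x^2 = 0.174
Step 3: exp(x) = 1.518
Step 4: c_v = 3*1.381e-23*0.174*1.518/(1.518-1)^2 = 4.083e-23

4.083e-23


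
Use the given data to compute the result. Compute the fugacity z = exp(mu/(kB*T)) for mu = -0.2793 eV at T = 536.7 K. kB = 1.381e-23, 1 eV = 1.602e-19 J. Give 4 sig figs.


Step 1: Convert mu to Joules: -0.2793*1.602e-19 = -4.474e-20 J
Step 2: kB*T = 1.381e-23*536.7 = 7.412e-21 J
Step 3: mu/(kB*T) = -6.037
Step 4: z = exp(-6.037) = 0.002389

0.002389


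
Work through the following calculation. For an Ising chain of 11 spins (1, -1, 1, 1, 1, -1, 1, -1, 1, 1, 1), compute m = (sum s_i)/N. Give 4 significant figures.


Step 1: Count up spins (+1): 8, down spins (-1): 3
Step 2: Total magnetization M = 8 - 3 = 5
Step 3: m = M/N = 5/11 = 0.4545

0.4545


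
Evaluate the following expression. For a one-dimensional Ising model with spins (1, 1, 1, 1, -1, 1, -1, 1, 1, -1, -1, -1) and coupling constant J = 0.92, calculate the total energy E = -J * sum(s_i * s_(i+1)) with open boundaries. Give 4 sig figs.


Step 1: Nearest-neighbor products: 1, 1, 1, -1, -1, -1, -1, 1, -1, 1, 1
Step 2: Sum of products = 1
Step 3: E = -0.92 * 1 = -0.92

-0.92


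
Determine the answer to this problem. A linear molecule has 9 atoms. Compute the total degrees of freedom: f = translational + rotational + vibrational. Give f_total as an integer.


Step 1: Translational DOF = 3
Step 2: Rotational DOF (linear) = 2
Step 3: Vibrational DOF = 3*9 - 5 = 22
Step 4: Total = 3 + 2 + 22 = 27

27


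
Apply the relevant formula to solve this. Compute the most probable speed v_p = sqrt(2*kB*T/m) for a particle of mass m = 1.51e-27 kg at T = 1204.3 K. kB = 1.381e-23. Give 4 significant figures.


Step 1: Numerator = 2*kB*T = 2*1.381e-23*1204.3 = 3.326e-20
Step 2: Ratio = 3.326e-20 / 1.51e-27 = 2.203e+07
Step 3: v_p = sqrt(2.203e+07) = 4693 m/s

4693


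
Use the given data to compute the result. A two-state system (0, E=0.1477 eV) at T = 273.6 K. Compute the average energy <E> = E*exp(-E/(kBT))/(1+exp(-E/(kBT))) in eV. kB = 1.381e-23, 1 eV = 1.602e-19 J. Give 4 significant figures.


Step 1: beta*E = 0.1477*1.602e-19/(1.381e-23*273.6) = 6.262
Step 2: exp(-beta*E) = 0.001907
Step 3: <E> = 0.1477*0.001907/(1+0.001907) = 0.0002811 eV

0.0002811


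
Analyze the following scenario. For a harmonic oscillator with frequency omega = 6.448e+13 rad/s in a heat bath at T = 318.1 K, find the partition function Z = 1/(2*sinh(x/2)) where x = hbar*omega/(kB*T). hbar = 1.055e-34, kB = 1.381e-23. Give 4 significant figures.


Step 1: Compute x = hbar*omega/(kB*T) = 1.055e-34*6.448e+13/(1.381e-23*318.1) = 1.549
Step 2: x/2 = 0.7743
Step 3: sinh(x/2) = 0.854
Step 4: Z = 1/(2*0.854) = 0.5855

0.5855


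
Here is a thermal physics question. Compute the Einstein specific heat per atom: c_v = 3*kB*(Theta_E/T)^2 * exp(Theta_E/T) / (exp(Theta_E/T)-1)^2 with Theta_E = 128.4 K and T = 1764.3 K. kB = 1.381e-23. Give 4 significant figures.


Step 1: x = Theta_E/T = 128.4/1764.3 = 0.07278
Step 2: x^2 = 0.005296
Step 3: exp(x) = 1.075
Step 4: c_v = 3*1.381e-23*0.005296*1.075/(1.075-1)^2 = 4.141e-23

4.141e-23


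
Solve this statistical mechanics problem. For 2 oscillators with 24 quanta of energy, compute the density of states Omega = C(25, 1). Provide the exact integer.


Step 1: Use binomial coefficient C(25, 1)
Step 2: Numerator = 25! / 24!
Step 3: Denominator = 1!
Step 4: Omega = 25

25


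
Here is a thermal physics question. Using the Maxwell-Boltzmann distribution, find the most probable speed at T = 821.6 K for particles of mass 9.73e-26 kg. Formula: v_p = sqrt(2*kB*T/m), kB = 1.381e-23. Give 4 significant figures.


Step 1: Numerator = 2*kB*T = 2*1.381e-23*821.6 = 2.269e-20
Step 2: Ratio = 2.269e-20 / 9.73e-26 = 2.332e+05
Step 3: v_p = sqrt(2.332e+05) = 482.9 m/s

482.9


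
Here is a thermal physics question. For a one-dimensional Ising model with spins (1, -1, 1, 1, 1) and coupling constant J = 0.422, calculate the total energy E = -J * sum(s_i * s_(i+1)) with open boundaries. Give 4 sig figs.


Step 1: Nearest-neighbor products: -1, -1, 1, 1
Step 2: Sum of products = 0
Step 3: E = -0.422 * 0 = 0

0


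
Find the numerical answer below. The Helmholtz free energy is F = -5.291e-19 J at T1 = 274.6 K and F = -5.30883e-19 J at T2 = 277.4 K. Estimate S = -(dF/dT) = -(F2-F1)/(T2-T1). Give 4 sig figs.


Step 1: dF = F2 - F1 = -5.30883e-19 - (-5.291e-19) = -1.783e-21 J
Step 2: dT = T2 - T1 = 277.4 - 274.6 = 2.8 K
Step 3: S = -dF/dT = -(-1.783e-21)/2.8 = 6.368e-22 J/K

6.368e-22


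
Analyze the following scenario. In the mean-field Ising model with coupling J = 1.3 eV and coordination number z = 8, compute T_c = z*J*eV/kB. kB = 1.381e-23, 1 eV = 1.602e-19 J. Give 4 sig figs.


Step 1: z*J = 8*1.3 = 10.4 eV
Step 2: Convert to Joules: 10.4*1.602e-19 = 1.666e-18 J
Step 3: T_c = 1.666e-18 / 1.381e-23 = 1.206e+05 K

1.206e+05


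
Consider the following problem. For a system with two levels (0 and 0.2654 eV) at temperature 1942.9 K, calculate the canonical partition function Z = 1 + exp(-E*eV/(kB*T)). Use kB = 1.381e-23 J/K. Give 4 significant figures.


Step 1: Compute beta*E = E*eV/(kB*T) = 0.2654*1.602e-19/(1.381e-23*1942.9) = 1.585
Step 2: exp(-beta*E) = exp(-1.585) = 0.205
Step 3: Z = 1 + 0.205 = 1.205

1.205


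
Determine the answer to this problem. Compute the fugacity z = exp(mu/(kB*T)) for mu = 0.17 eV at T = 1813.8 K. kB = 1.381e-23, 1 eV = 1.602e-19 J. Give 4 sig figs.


Step 1: Convert mu to Joules: 0.17*1.602e-19 = 2.723e-20 J
Step 2: kB*T = 1.381e-23*1813.8 = 2.505e-20 J
Step 3: mu/(kB*T) = 1.087
Step 4: z = exp(1.087) = 2.966

2.966


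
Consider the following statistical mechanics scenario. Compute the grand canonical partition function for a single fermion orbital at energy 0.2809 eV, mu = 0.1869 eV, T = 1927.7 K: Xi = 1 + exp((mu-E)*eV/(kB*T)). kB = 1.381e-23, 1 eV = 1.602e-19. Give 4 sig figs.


Step 1: (mu - E) = 0.1869 - 0.2809 = -0.094 eV
Step 2: x = (mu-E)*eV/(kB*T) = -0.094*1.602e-19/(1.381e-23*1927.7) = -0.5657
Step 3: exp(x) = 0.568
Step 4: Xi = 1 + 0.568 = 1.568

1.568


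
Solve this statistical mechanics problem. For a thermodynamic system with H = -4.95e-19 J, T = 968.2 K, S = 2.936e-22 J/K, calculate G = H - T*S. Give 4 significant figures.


Step 1: T*S = 968.2 * 2.936e-22 = 2.843e-19 J
Step 2: G = H - T*S = -4.95e-19 - 2.843e-19
Step 3: G = -7.793e-19 J

-7.793e-19


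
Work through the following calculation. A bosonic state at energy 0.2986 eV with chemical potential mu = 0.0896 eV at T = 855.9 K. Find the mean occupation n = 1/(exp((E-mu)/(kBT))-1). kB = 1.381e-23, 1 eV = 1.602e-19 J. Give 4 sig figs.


Step 1: (E - mu) = 0.209 eV
Step 2: x = (E-mu)*eV/(kB*T) = 0.209*1.602e-19/(1.381e-23*855.9) = 2.833
Step 3: exp(x) = 16.99
Step 4: n = 1/(exp(x)-1) = 0.06254

0.06254


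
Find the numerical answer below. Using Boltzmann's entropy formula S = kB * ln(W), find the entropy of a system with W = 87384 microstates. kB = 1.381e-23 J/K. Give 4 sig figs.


Step 1: ln(W) = ln(87384) = 11.38
Step 2: S = kB * ln(W) = 1.381e-23 * 11.38
Step 3: S = 1.571e-22 J/K

1.571e-22


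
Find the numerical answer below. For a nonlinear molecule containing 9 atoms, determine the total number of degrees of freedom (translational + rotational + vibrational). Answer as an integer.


Step 1: Translational DOF = 3
Step 2: Rotational DOF (nonlinear) = 3
Step 3: Vibrational DOF = 3*9 - 6 = 21
Step 4: Total = 3 + 3 + 21 = 27

27


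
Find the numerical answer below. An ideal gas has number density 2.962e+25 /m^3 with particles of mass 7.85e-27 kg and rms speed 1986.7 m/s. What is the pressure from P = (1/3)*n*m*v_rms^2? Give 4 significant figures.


Step 1: v_rms^2 = 1986.7^2 = 3.947e+06
Step 2: n*m = 2.962e+25*7.85e-27 = 0.2325
Step 3: P = (1/3)*0.2325*3.947e+06 = 3.059e+05 Pa

3.059e+05


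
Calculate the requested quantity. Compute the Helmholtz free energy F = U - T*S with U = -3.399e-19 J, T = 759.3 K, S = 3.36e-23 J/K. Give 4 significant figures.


Step 1: T*S = 759.3 * 3.36e-23 = 2.551e-20 J
Step 2: F = U - T*S = -3.399e-19 - 2.551e-20
Step 3: F = -3.654e-19 J

-3.654e-19


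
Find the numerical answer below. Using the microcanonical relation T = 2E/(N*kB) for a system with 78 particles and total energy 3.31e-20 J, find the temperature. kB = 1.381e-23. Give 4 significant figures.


Step 1: Numerator = 2*E = 2*3.31e-20 = 6.62e-20 J
Step 2: Denominator = N*kB = 78*1.381e-23 = 1.077e-21
Step 3: T = 6.62e-20 / 1.077e-21 = 61.46 K

61.46


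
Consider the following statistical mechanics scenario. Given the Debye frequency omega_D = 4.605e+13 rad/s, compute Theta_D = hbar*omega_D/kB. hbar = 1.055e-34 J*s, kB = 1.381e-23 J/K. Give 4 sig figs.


Step 1: hbar*omega_D = 1.055e-34 * 4.605e+13 = 4.858e-21 J
Step 2: Theta_D = 4.858e-21 / 1.381e-23
Step 3: Theta_D = 351.8 K

351.8


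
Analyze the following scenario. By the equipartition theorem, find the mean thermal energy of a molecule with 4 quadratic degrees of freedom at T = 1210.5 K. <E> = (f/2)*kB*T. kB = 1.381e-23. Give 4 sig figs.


Step 1: f/2 = 4/2 = 2
Step 2: kB*T = 1.381e-23 * 1210.5 = 1.672e-20
Step 3: <E> = 2 * 1.672e-20 = 3.343e-20 J

3.343e-20


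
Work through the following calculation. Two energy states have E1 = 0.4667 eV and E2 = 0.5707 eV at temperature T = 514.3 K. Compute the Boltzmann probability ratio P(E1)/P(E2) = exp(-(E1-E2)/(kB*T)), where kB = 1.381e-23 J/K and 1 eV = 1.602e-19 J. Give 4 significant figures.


Step 1: Compute energy difference dE = E1 - E2 = 0.4667 - 0.5707 = -0.104 eV
Step 2: Convert to Joules: dE_J = -0.104 * 1.602e-19 = -1.666e-20 J
Step 3: Compute exponent = -dE_J / (kB * T) = -(-1.666e-20) / (1.381e-23 * 514.3) = 2.346
Step 4: P(E1)/P(E2) = exp(2.346) = 10.44

10.44


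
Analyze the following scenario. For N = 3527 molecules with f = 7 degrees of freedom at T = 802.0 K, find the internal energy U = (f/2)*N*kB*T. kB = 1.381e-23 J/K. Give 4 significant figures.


Step 1: f/2 = 7/2 = 3.5
Step 2: N*kB*T = 3527*1.381e-23*802.0 = 3.906e-17
Step 3: U = 3.5 * 3.906e-17 = 1.367e-16 J

1.367e-16


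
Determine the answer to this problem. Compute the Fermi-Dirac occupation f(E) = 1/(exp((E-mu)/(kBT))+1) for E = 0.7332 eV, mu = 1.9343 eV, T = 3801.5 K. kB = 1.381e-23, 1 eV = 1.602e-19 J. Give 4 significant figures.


Step 1: (E - mu) = 0.7332 - 1.9343 = -1.201 eV
Step 2: Convert: (E-mu)*eV = -1.924e-19 J
Step 3: x = (E-mu)*eV/(kB*T) = -3.665
Step 4: f = 1/(exp(-3.665)+1) = 0.975

0.975


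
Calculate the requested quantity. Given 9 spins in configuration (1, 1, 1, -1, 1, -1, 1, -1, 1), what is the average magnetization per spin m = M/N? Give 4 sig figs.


Step 1: Count up spins (+1): 6, down spins (-1): 3
Step 2: Total magnetization M = 6 - 3 = 3
Step 3: m = M/N = 3/9 = 0.3333

0.3333


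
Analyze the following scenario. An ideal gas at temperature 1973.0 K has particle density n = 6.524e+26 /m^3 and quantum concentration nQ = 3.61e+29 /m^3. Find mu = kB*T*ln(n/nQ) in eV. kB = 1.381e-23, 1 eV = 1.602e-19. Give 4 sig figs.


Step 1: n/nQ = 6.524e+26/3.61e+29 = 0.001807
Step 2: ln(n/nQ) = -6.316
Step 3: mu = kB*T*ln(n/nQ) = 2.725e-20*-6.316 = -1.721e-19 J
Step 4: Convert to eV: -1.721e-19/1.602e-19 = -1.074 eV

-1.074


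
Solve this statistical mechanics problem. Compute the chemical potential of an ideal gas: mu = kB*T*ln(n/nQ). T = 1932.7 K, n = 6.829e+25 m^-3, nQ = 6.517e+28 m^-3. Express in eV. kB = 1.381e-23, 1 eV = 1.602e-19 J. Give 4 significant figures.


Step 1: n/nQ = 6.829e+25/6.517e+28 = 0.001048
Step 2: ln(n/nQ) = -6.861
Step 3: mu = kB*T*ln(n/nQ) = 2.669e-20*-6.861 = -1.831e-19 J
Step 4: Convert to eV: -1.831e-19/1.602e-19 = -1.143 eV

-1.143
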